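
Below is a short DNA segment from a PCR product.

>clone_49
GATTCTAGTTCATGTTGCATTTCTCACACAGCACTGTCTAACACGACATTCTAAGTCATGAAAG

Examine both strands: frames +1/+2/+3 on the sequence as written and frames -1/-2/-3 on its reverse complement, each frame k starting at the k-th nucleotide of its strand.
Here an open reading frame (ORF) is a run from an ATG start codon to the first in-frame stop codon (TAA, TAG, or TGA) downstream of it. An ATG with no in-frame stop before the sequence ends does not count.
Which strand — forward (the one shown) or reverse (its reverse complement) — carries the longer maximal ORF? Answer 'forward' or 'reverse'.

forward

Reverse complement (5'→3'): CTTTCATGACTTAGAATGTCGTGTTAGACAGTGCTGTGTGAGAAATGCAACATGAACTAGAATC
Frame +1: GAT TCT AGT TCA TGT TGC ATT TCT CAC ACA GCA CTG TCT AAC ACG ACA TTC TAA GTC ATG AAA — no ATG→stop ORF.
Frame +2: ATT CTA GTT CAT GTT GCA TTT CTC ACA CAG CAC TGT CTA ACA CGA CAT TCT AAG TCA TGA AAG — no ATG→stop ORF.
Frame +3: TTC TAG TTC ATG TTG CAT TTC TCA CAC AGC ACT GTC TAA CAC GAC ATT CTA AGT CAT GAA — ATG at 12, stop TAA at 39 → 30 nt.
Frame -1: CTT TCA TGA CTT AGA ATG TCG TGT TAG ACA GTG CTG TGT GAG AAA TGC AAC ATG AAC TAG AAT — ATG at 16, stop TAG at 25 → 12 nt; ATG at 52, stop TAG at 58 → 9 nt.
Frame -2: TTT CAT GAC TTA GAA TGT CGT GTT AGA CAG TGC TGT GTG AGA AAT GCA ACA TGA ACT AGA ATC — no ATG→stop ORF.
Frame -3: TTC ATG ACT TAG AAT GTC GTG TTA GAC AGT GCT GTG TGA GAA ATG CAA CAT GAA CTA GAA — ATG at 6, stop TAG at 12 → 9 nt.
Forward-strand max 30 nt; reverse-strand max 12 nt. The forward strand has the longer ORF.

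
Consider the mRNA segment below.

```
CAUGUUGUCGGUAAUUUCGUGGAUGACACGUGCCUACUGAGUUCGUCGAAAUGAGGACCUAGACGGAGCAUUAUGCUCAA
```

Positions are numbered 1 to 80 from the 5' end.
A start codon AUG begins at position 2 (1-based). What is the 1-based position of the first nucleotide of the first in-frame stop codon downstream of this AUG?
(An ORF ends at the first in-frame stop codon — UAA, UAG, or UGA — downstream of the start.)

Codons from position 2: AUG (2–4), UUG (5–7), UCG (8–10), GUA (11–13), AUU (14–16), UCG (17–19), UGG (20–22), AUG (23–25), ACA (26–28), CGU (29–31), GCC (32–34), UAC (35–37), UGA (38–40).
UGA is a stop codon; it begins at position 38.

38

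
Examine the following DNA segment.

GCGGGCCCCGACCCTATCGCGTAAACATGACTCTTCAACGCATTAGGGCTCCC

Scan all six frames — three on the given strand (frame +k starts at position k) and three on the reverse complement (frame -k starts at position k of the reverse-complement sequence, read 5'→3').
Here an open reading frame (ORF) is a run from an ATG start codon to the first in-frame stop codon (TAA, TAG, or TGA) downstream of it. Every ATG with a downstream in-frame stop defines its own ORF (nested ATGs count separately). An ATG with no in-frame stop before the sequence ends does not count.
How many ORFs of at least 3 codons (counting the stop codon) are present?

2

Reverse complement (5'→3'): GGGAGCCCTAATGCGTTGAAGAGTCATGTTTACGCGATAGGGTCGGGGCCCGC
Frame +1: GCG GGC CCC GAC CCT ATC GCG TAA ACA TGA CTC TTC AAC GCA TTA GGG CTC — no ATG→stop ORF.
Frame +2: CGG GCC CCG ACC CTA TCG CGT AAA CAT GAC TCT TCA ACG CAT TAG GGC TCC — no ATG→stop ORF.
Frame +3: GGG CCC CGA CCC TAT CGC GTA AAC ATG ACT CTT CAA CGC ATT AGG GCT CCC — no ATG→stop ORF.
Frame -1: GGG AGC CCT AAT GCG TTG AAG AGT CAT GTT TAC GCG ATA GGG TCG GGG CCC — no ATG→stop ORF.
Frame -2: GGA GCC CTA ATG CGT TGA AGA GTC ATG TTT ACG CGA TAG GGT CGG GGC CCG — ATG at 11, stop TGA at 17 → 9 nt; ATG at 26, stop TAG at 38 → 15 nt.
Frame -3: GAG CCC TAA TGC GTT GAA GAG TCA TGT TTA CGC GAT AGG GTC GGG GCC CGC — no ATG→stop ORF.
ORFs ≥ 3 codons: frame -2 11–19 (3 codons), frame -2 26–40 (5 codons). Count = 2.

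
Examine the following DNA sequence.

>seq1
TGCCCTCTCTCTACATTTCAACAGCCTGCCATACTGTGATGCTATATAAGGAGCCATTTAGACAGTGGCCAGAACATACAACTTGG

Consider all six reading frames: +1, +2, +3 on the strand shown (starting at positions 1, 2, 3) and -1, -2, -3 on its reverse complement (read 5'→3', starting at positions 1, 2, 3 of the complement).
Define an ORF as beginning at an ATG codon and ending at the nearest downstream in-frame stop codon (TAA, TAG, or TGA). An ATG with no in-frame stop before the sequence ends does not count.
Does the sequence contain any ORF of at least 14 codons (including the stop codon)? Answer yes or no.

no

Reverse complement (5'→3'): CCAAGTTGTATGTTCTGGCCACTGTCTAAATGGCTCCTTATATAGCATCACAGTATGGCAGGCTGTTGAAATGTAGAGAGAGGGCA
Frame +1: TGC CCT CTC TCT ACA TTT CAA CAG CCT GCC ATA CTG TGA TGC TAT ATA AGG AGC CAT TTA GAC AGT GGC CAG AAC ATA CAA CTT — no ATG→stop ORF.
Frame +2: GCC CTC TCT CTA CAT TTC AAC AGC CTG CCA TAC TGT GAT GCT ATA TAA GGA GCC ATT TAG ACA GTG GCC AGA ACA TAC AAC TTG — no ATG→stop ORF.
Frame +3: CCC TCT CTC TAC ATT TCA ACA GCC TGC CAT ACT GTG ATG CTA TAT AAG GAG CCA TTT AGA CAG TGG CCA GAA CAT ACA ACT TGG — no ATG→stop ORF.
Frame -1: CCA AGT TGT ATG TTC TGG CCA CTG TCT AAA TGG CTC CTT ATA TAG CAT CAC AGT ATG GCA GGC TGT TGA AAT GTA GAG AGA GGG — ATG at 10, stop TAG at 43 → 36 nt; ATG at 55, stop TGA at 67 → 15 nt.
Frame -2: CAA GTT GTA TGT TCT GGC CAC TGT CTA AAT GGC TCC TTA TAT AGC ATC ACA GTA TGG CAG GCT GTT GAA ATG TAG AGA GAG GGC — ATG at 71, stop TAG at 74 → 6 nt.
Frame -3: AAG TTG TAT GTT CTG GCC ACT GTC TAA ATG GCT CCT TAT ATA GCA TCA CAG TAT GGC AGG CTG TTG AAA TGT AGA GAG AGG GCA — no ATG→stop ORF.
Largest ORF found is 12 codons < 14, so no.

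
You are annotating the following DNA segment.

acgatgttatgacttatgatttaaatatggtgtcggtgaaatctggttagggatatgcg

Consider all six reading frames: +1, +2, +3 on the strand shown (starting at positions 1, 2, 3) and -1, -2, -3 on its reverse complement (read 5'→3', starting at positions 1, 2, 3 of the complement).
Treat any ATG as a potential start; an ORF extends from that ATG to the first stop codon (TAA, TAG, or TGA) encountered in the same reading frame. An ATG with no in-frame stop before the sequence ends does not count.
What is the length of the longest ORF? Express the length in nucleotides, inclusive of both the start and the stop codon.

42

Reverse complement (5'→3'): CGCATATCCCTAACCAGATTTCACCGACACCATATTTAAATCATAAGTCATAACATCGT
Frame +1: ACG ATG TTA TGA CTT ATG ATT TAA ATA TGG TGT CGG TGA AAT CTG GTT AGG GAT ATG — ATG at 4, stop TGA at 10 → 9 nt; ATG at 16, stop TAA at 22 → 9 nt.
Frame +2: CGA TGT TAT GAC TTA TGA TTT AAA TAT GGT GTC GGT GAA ATC TGG TTA GGG ATA TGC — no ATG→stop ORF.
Frame +3: GAT GTT ATG ACT TAT GAT TTA AAT ATG GTG TCG GTG AAA TCT GGT TAG GGA TAT GCG — ATG at 9, stop TAG at 48 → 42 nt; ATG at 27, stop TAG at 48 → 24 nt.
Frame -1: CGC ATA TCC CTA ACC AGA TTT CAC CGA CAC CAT ATT TAA ATC ATA AGT CAT AAC ATC — no ATG→stop ORF.
Frame -2: GCA TAT CCC TAA CCA GAT TTC ACC GAC ACC ATA TTT AAA TCA TAA GTC ATA ACA TCG — no ATG→stop ORF.
Frame -3: CAT ATC CCT AAC CAG ATT TCA CCG ACA CCA TAT TTA AAT CAT AAG TCA TAA CAT CGT — no ATG→stop ORF.
Longest: frame +3, positions 9–50, 42 nt = 14 codons = 13 aa. → 42 nucleotides.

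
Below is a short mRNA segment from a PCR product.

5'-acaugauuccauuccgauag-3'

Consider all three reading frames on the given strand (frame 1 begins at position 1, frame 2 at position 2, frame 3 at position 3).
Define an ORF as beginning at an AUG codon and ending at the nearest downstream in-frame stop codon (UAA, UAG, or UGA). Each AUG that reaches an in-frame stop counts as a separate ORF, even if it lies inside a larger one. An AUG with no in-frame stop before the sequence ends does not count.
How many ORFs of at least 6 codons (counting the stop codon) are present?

Frame 1: ACA UGA UUC CAU UCC GAU — no AUG→stop ORF.
Frame 2: CAU GAU UCC AUU CCG AUA — no AUG→stop ORF.
Frame 3: AUG AUU CCA UUC CGA UAG — AUG at 3, stop UAG at 18 → 18 nt.
ORFs ≥ 6 codons: frame 3 3–20 (6 codons). Count = 1.

1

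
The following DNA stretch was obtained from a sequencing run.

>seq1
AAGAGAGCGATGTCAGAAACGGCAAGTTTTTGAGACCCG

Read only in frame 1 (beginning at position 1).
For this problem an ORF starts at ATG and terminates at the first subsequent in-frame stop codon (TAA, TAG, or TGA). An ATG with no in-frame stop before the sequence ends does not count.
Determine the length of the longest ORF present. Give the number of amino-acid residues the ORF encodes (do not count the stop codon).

Frame 1: AAG AGA GCG ATG TCA GAA ACG GCA AGT TTT TGA GAC CCG — ATG at 10, stop TGA at 31 → 24 nt.
Longest: frame 1, positions 10–33, 24 nt = 8 codons = 7 aa. → 7 amino acids.

7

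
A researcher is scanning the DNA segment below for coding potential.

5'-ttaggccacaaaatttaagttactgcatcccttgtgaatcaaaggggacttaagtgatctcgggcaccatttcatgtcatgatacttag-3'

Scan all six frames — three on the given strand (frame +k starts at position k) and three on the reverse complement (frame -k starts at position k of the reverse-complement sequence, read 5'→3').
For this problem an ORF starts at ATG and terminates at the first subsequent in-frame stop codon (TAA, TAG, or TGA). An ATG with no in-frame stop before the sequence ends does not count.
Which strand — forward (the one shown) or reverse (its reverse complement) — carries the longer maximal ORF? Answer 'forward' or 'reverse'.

Reverse complement (5'→3'): CTAAGTATCATGACATGAAATGGTGCCCGAGATCACTTAAGTCCCCTTTGATTCACAAGGGATGCAGTAACTTAAATTTTGTGGCCTAA
Frame +1: TTA GGC CAC AAA ATT TAA GTT ACT GCA TCC CTT GTG AAT CAA AGG GGA CTT AAG TGA TCT CGG GCA CCA TTT CAT GTC ATG ATA CTT — no ATG→stop ORF.
Frame +2: TAG GCC ACA AAA TTT AAG TTA CTG CAT CCC TTG TGA ATC AAA GGG GAC TTA AGT GAT CTC GGG CAC CAT TTC ATG TCA TGA TAC TTA — ATG at 74, stop TGA at 80 → 9 nt.
Frame +3: AGG CCA CAA AAT TTA AGT TAC TGC ATC CCT TGT GAA TCA AAG GGG ACT TAA GTG ATC TCG GGC ACC ATT TCA TGT CAT GAT ACT TAG — no ATG→stop ORF.
Frame -1: CTA AGT ATC ATG ACA TGA AAT GGT GCC CGA GAT CAC TTA AGT CCC CTT TGA TTC ACA AGG GAT GCA GTA ACT TAA ATT TTG TGG CCT — ATG at 10, stop TGA at 16 → 9 nt.
Frame -2: TAA GTA TCA TGA CAT GAA ATG GTG CCC GAG ATC ACT TAA GTC CCC TTT GAT TCA CAA GGG ATG CAG TAA CTT AAA TTT TGT GGC CTA — ATG at 20, stop TAA at 38 → 21 nt; ATG at 62, stop TAA at 68 → 9 nt.
Frame -3: AAG TAT CAT GAC ATG AAA TGG TGC CCG AGA TCA CTT AAG TCC CCT TTG ATT CAC AAG GGA TGC AGT AAC TTA AAT TTT GTG GCC TAA — ATG at 15, stop TAA at 87 → 75 nt.
Forward-strand max 9 nt; reverse-strand max 75 nt. The reverse strand has the longer ORF.

reverse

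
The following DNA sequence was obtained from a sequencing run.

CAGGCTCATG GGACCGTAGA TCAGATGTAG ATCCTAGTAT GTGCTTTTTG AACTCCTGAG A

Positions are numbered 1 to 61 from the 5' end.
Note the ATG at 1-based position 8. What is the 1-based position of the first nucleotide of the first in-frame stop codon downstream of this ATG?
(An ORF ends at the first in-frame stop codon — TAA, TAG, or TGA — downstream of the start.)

Codons from position 8: ATG (8–10), GGA (11–13), CCG (14–16), TAG (17–19).
TAG is a stop codon; it begins at position 17.

17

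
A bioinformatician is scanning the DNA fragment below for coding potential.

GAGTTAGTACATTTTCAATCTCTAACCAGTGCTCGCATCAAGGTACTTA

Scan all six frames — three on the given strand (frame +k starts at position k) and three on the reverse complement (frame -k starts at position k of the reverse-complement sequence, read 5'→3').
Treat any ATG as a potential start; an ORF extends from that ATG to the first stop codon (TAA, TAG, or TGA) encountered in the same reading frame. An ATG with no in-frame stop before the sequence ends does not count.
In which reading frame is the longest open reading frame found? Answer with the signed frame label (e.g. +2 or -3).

Reverse complement (5'→3'): TAAGTACCTTGATGCGAGCACTGGTTAGAGATTGAAAATGTACTAACTC
Frame +1: GAG TTA GTA CAT TTT CAA TCT CTA ACC AGT GCT CGC ATC AAG GTA CTT — no ATG→stop ORF.
Frame +2: AGT TAG TAC ATT TTC AAT CTC TAA CCA GTG CTC GCA TCA AGG TAC TTA — no ATG→stop ORF.
Frame +3: GTT AGT ACA TTT TCA ATC TCT AAC CAG TGC TCG CAT CAA GGT ACT — no ATG→stop ORF.
Frame -1: TAA GTA CCT TGA TGC GAG CAC TGG TTA GAG ATT GAA AAT GTA CTA ACT — no ATG→stop ORF.
Frame -2: AAG TAC CTT GAT GCG AGC ACT GGT TAG AGA TTG AAA ATG TAC TAA CTC — ATG at 38, stop TAA at 44 → 9 nt.
Frame -3: AGT ACC TTG ATG CGA GCA CTG GTT AGA GAT TGA AAA TGT ACT AAC — ATG at 12, stop TGA at 33 → 24 nt.
Longest ORF is 24 nt in frame -3 (positions 12–35).

-3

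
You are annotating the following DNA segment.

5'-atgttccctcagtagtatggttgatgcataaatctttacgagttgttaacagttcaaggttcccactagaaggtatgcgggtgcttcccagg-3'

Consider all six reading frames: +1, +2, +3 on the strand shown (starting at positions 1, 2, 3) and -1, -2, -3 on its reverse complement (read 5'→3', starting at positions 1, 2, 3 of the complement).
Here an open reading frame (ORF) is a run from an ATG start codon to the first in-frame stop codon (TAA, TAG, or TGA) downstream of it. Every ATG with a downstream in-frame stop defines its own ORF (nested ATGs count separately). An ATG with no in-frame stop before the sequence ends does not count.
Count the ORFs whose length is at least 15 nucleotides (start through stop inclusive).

Reverse complement (5'→3'): CCTGGGAAGCACCCGCATACCTTCTAGTGGGAACCTTGAACTGTTAACAACTCGTAAAGATTTATGCATCAACCATACTACTGAGGGAACAT
Frame +1: ATG TTC CCT CAG TAG TAT GGT TGA TGC ATA AAT CTT TAC GAG TTG TTA ACA GTT CAA GGT TCC CAC TAG AAG GTA TGC GGG TGC TTC CCA — ATG at 1, stop TAG at 13 → 15 nt.
Frame +2: TGT TCC CTC AGT AGT ATG GTT GAT GCA TAA ATC TTT ACG AGT TGT TAA CAG TTC AAG GTT CCC ACT AGA AGG TAT GCG GGT GCT TCC CAG — ATG at 17, stop TAA at 29 → 15 nt.
Frame +3: GTT CCC TCA GTA GTA TGG TTG ATG CAT AAA TCT TTA CGA GTT GTT AAC AGT TCA AGG TTC CCA CTA GAA GGT ATG CGG GTG CTT CCC AGG — no ATG→stop ORF.
Frame -1: CCT GGG AAG CAC CCG CAT ACC TTC TAG TGG GAA CCT TGA ACT GTT AAC AAC TCG TAA AGA TTT ATG CAT CAA CCA TAC TAC TGA GGG AAC — ATG at 64, stop TGA at 82 → 21 nt.
Frame -2: CTG GGA AGC ACC CGC ATA CCT TCT AGT GGG AAC CTT GAA CTG TTA ACA ACT CGT AAA GAT TTA TGC ATC AAC CAT ACT ACT GAG GGA ACA — no ATG→stop ORF.
Frame -3: TGG GAA GCA CCC GCA TAC CTT CTA GTG GGA ACC TTG AAC TGT TAA CAA CTC GTA AAG ATT TAT GCA TCA ACC ATA CTA CTG AGG GAA CAT — no ATG→stop ORF.
ORFs ≥ 15 nucleotides: frame +1 1–15 (15 nucleotides), frame +2 17–31 (15 nucleotides), frame -1 64–84 (21 nucleotides). Count = 3.

3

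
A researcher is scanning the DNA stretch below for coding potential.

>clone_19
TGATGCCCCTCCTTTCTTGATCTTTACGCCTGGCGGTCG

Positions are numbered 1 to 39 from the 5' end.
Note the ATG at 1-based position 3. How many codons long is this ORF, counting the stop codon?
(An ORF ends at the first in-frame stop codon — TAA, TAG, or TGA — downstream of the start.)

Codons from position 3: ATG (3–5), CCC (6–8), CTC (9–11), CTT (12–14), TCT (15–17), TGA (18–20).
TGA is the first in-frame stop; that's 6 codons including the stop.

6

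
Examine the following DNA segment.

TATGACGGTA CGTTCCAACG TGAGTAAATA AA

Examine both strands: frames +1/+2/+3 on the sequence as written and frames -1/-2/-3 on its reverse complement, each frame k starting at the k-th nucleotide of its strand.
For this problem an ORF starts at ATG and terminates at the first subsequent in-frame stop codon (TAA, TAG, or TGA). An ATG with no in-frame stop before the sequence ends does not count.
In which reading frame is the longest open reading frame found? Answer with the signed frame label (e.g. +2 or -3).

Reverse complement (5'→3'): TTTATTTACTCACGTTGGAACGTACCGTCATA
Frame +1: TAT GAC GGT ACG TTC CAA CGT GAG TAA ATA — no ATG→stop ORF.
Frame +2: ATG ACG GTA CGT TCC AAC GTG AGT AAA TAA — ATG at 2, stop TAA at 29 → 30 nt.
Frame +3: TGA CGG TAC GTT CCA ACG TGA GTA AAT AAA — no ATG→stop ORF.
Frame -1: TTT ATT TAC TCA CGT TGG AAC GTA CCG TCA — no ATG→stop ORF.
Frame -2: TTA TTT ACT CAC GTT GGA ACG TAC CGT CAT — no ATG→stop ORF.
Frame -3: TAT TTA CTC ACG TTG GAA CGT ACC GTC ATA — no ATG→stop ORF.
Longest ORF is 30 nt in frame +2 (positions 2–31).

+2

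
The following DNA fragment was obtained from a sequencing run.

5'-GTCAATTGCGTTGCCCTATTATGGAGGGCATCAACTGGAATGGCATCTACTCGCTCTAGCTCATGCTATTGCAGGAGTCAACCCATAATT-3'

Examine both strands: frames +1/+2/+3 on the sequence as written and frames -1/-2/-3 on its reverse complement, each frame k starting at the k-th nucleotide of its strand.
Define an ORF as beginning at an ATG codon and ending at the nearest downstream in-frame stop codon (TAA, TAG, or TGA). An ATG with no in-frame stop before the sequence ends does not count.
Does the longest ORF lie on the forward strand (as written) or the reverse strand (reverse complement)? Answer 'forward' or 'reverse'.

Reverse complement (5'→3'): AATTATGGGTTGACTCCTGCAATAGCATGAGCTAGAGCGAGTAGATGCCATTCCAGTTGATGCCCTCCATAATAGGGCAACGCAATTGAC
Frame +1: GTC AAT TGC GTT GCC CTA TTA TGG AGG GCA TCA ACT GGA ATG GCA TCT ACT CGC TCT AGC TCA TGC TAT TGC AGG AGT CAA CCC ATA ATT — no ATG→stop ORF.
Frame +2: TCA ATT GCG TTG CCC TAT TAT GGA GGG CAT CAA CTG GAA TGG CAT CTA CTC GCT CTA GCT CAT GCT ATT GCA GGA GTC AAC CCA TAA — no ATG→stop ORF.
Frame +3: CAA TTG CGT TGC CCT ATT ATG GAG GGC ATC AAC TGG AAT GGC ATC TAC TCG CTC TAG CTC ATG CTA TTG CAG GAG TCA ACC CAT AAT — ATG at 21, stop TAG at 57 → 39 nt.
Frame -1: AAT TAT GGG TTG ACT CCT GCA ATA GCA TGA GCT AGA GCG AGT AGA TGC CAT TCC AGT TGA TGC CCT CCA TAA TAG GGC AAC GCA ATT GAC — no ATG→stop ORF.
Frame -2: ATT ATG GGT TGA CTC CTG CAA TAG CAT GAG CTA GAG CGA GTA GAT GCC ATT CCA GTT GAT GCC CTC CAT AAT AGG GCA ACG CAA TTG — ATG at 5, stop TGA at 11 → 9 nt.
Frame -3: TTA TGG GTT GAC TCC TGC AAT AGC ATG AGC TAG AGC GAG TAG ATG CCA TTC CAG TTG ATG CCC TCC ATA ATA GGG CAA CGC AAT TGA — ATG at 27, stop TAG at 33 → 9 nt; ATG at 45, stop TGA at 87 → 45 nt; ATG at 60, stop TGA at 87 → 30 nt.
Forward-strand max 39 nt; reverse-strand max 45 nt. The reverse strand has the longer ORF.

reverse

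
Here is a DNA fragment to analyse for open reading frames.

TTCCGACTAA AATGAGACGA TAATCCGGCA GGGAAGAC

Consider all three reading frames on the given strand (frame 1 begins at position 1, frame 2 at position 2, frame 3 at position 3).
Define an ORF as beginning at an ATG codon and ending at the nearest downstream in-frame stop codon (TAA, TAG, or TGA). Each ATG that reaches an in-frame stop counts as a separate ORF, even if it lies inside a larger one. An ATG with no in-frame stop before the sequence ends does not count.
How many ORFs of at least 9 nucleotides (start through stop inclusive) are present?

Frame 1: TTC CGA CTA AAA TGA GAC GAT AAT CCG GCA GGG AAG — no ATG→stop ORF.
Frame 2: TCC GAC TAA AAT GAG ACG ATA ATC CGG CAG GGA AGA — no ATG→stop ORF.
Frame 3: CCG ACT AAA ATG AGA CGA TAA TCC GGC AGG GAA GAC — ATG at 12, stop TAA at 21 → 12 nt.
ORFs ≥ 9 nucleotides: frame 3 12–23 (12 nucleotides). Count = 1.

1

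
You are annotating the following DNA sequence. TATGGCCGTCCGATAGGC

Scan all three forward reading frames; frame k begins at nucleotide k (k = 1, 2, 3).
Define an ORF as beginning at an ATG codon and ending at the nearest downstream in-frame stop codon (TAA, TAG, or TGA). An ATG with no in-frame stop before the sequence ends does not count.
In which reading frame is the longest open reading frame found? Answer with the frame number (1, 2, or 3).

2

Frame 1: TAT GGC CGT CCG ATA GGC — no ATG→stop ORF.
Frame 2: ATG GCC GTC CGA TAG — ATG at 2, stop TAG at 14 → 15 nt.
Frame 3: TGG CCG TCC GAT AGG — no ATG→stop ORF.
Longest ORF is 15 nt in frame 2 (positions 2–16).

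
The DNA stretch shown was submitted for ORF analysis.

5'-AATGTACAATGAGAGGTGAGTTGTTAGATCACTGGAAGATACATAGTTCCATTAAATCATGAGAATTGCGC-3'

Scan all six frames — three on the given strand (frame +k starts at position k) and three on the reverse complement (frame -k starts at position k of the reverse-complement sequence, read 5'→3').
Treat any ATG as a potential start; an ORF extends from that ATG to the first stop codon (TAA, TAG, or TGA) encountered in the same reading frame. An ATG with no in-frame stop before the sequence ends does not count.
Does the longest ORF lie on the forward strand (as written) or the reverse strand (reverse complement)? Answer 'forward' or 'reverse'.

forward

Reverse complement (5'→3'): GCGCAATTCTCATGATTTAATGGAACTATGTATCTTCCAGTGATCTAACAACTCACCTCTCATTGTACATT
Frame +1: AAT GTA CAA TGA GAG GTG AGT TGT TAG ATC ACT GGA AGA TAC ATA GTT CCA TTA AAT CAT GAG AAT TGC — no ATG→stop ORF.
Frame +2: ATG TAC AAT GAG AGG TGA GTT GTT AGA TCA CTG GAA GAT ACA TAG TTC CAT TAA ATC ATG AGA ATT GCG — ATG at 2, stop TGA at 17 → 18 nt.
Frame +3: TGT ACA ATG AGA GGT GAG TTG TTA GAT CAC TGG AAG ATA CAT AGT TCC ATT AAA TCA TGA GAA TTG CGC — ATG at 9, stop TGA at 60 → 54 nt.
Frame -1: GCG CAA TTC TCA TGA TTT AAT GGA ACT ATG TAT CTT CCA GTG ATC TAA CAA CTC ACC TCT CAT TGT ACA — ATG at 28, stop TAA at 46 → 21 nt.
Frame -2: CGC AAT TCT CAT GAT TTA ATG GAA CTA TGT ATC TTC CAG TGA TCT AAC AAC TCA CCT CTC ATT GTA CAT — ATG at 20, stop TGA at 41 → 24 nt.
Frame -3: GCA ATT CTC ATG ATT TAA TGG AAC TAT GTA TCT TCC AGT GAT CTA ACA ACT CAC CTC TCA TTG TAC ATT — ATG at 12, stop TAA at 18 → 9 nt.
Forward-strand max 54 nt; reverse-strand max 24 nt. The forward strand has the longer ORF.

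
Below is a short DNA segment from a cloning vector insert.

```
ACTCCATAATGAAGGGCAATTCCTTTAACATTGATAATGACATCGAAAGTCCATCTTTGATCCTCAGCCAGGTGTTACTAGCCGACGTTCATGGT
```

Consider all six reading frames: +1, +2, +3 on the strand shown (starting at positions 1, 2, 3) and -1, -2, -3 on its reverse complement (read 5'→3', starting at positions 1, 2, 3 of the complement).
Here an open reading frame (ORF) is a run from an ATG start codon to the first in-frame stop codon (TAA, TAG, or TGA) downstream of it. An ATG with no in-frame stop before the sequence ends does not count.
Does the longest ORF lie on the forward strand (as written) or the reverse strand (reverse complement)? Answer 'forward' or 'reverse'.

Reverse complement (5'→3'): ACCATGAACGTCGGCTAGTAACACCTGGCTGAGGATCAAAGATGGACTTTCGATGTCATTATCAATGTTAAAGGAATTGCCCTTCATTATGGAGT
Frame +1: ACT CCA TAA TGA AGG GCA ATT CCT TTA ACA TTG ATA ATG ACA TCG AAA GTC CAT CTT TGA TCC TCA GCC AGG TGT TAC TAG CCG ACG TTC ATG — ATG at 37, stop TGA at 58 → 24 nt.
Frame +2: CTC CAT AAT GAA GGG CAA TTC CTT TAA CAT TGA TAA TGA CAT CGA AAG TCC ATC TTT GAT CCT CAG CCA GGT GTT ACT AGC CGA CGT TCA TGG — no ATG→stop ORF.
Frame +3: TCC ATA ATG AAG GGC AAT TCC TTT AAC ATT GAT AAT GAC ATC GAA AGT CCA TCT TTG ATC CTC AGC CAG GTG TTA CTA GCC GAC GTT CAT GGT — no ATG→stop ORF.
Frame -1: ACC ATG AAC GTC GGC TAG TAA CAC CTG GCT GAG GAT CAA AGA TGG ACT TTC GAT GTC ATT ATC AAT GTT AAA GGA ATT GCC CTT CAT TAT GGA — ATG at 4, stop TAG at 16 → 15 nt.
Frame -2: CCA TGA ACG TCG GCT AGT AAC ACC TGG CTG AGG ATC AAA GAT GGA CTT TCG ATG TCA TTA TCA ATG TTA AAG GAA TTG CCC TTC ATT ATG GAG — no ATG→stop ORF.
Frame -3: CAT GAA CGT CGG CTA GTA ACA CCT GGC TGA GGA TCA AAG ATG GAC TTT CGA TGT CAT TAT CAA TGT TAA AGG AAT TGC CCT TCA TTA TGG AGT — ATG at 42, stop TAA at 69 → 30 nt.
Forward-strand max 24 nt; reverse-strand max 30 nt. The reverse strand has the longer ORF.

reverse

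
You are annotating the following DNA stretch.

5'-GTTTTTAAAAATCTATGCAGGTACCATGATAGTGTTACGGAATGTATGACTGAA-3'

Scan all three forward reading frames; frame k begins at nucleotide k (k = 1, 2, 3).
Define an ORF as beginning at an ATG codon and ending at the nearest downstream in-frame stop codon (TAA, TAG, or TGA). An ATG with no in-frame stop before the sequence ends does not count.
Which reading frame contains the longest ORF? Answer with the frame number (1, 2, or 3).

2

Frame 1: GTT TTT AAA AAT CTA TGC AGG TAC CAT GAT AGT GTT ACG GAA TGT ATG ACT GAA — no ATG→stop ORF.
Frame 2: TTT TTA AAA ATC TAT GCA GGT ACC ATG ATA GTG TTA CGG AAT GTA TGA CTG — ATG at 26, stop TGA at 47 → 24 nt.
Frame 3: TTT TAA AAA TCT ATG CAG GTA CCA TGA TAG TGT TAC GGA ATG TAT GAC TGA — ATG at 15, stop TGA at 27 → 15 nt; ATG at 42, stop TGA at 51 → 12 nt.
Longest ORF is 24 nt in frame 2 (positions 26–49).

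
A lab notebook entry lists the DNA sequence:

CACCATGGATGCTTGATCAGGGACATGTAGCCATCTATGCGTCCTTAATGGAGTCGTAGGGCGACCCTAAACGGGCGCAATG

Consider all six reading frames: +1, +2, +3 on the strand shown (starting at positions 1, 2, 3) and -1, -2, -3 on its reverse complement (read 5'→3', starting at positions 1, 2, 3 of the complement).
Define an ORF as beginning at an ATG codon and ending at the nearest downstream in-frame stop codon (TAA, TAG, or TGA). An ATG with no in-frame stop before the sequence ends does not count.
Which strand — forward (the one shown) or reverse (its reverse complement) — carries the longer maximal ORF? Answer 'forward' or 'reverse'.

forward

Reverse complement (5'→3'): CATTGCGCCCGTTTAGGGTCGCCCTACGACTCCATTAAGGACGCATAGATGGCTACATGTCCCTGATCAAGCATCCATGGTG
Frame +1: CAC CAT GGA TGC TTG ATC AGG GAC ATG TAG CCA TCT ATG CGT CCT TAA TGG AGT CGT AGG GCG ACC CTA AAC GGG CGC AAT — ATG at 25, stop TAG at 28 → 6 nt; ATG at 37, stop TAA at 46 → 12 nt.
Frame +2: ACC ATG GAT GCT TGA TCA GGG ACA TGT AGC CAT CTA TGC GTC CTT AAT GGA GTC GTA GGG CGA CCC TAA ACG GGC GCA ATG — ATG at 5, stop TGA at 14 → 12 nt.
Frame +3: CCA TGG ATG CTT GAT CAG GGA CAT GTA GCC ATC TAT GCG TCC TTA ATG GAG TCG TAG GGC GAC CCT AAA CGG GCG CAA — ATG at 9, stop TAG at 57 → 51 nt; ATG at 48, stop TAG at 57 → 12 nt.
Frame -1: CAT TGC GCC CGT TTA GGG TCG CCC TAC GAC TCC ATT AAG GAC GCA TAG ATG GCT ACA TGT CCC TGA TCA AGC ATC CAT GGT — ATG at 49, stop TGA at 64 → 18 nt.
Frame -2: ATT GCG CCC GTT TAG GGT CGC CCT ACG ACT CCA TTA AGG ACG CAT AGA TGG CTA CAT GTC CCT GAT CAA GCA TCC ATG GTG — no ATG→stop ORF.
Frame -3: TTG CGC CCG TTT AGG GTC GCC CTA CGA CTC CAT TAA GGA CGC ATA GAT GGC TAC ATG TCC CTG ATC AAG CAT CCA TGG — no ATG→stop ORF.
Forward-strand max 51 nt; reverse-strand max 18 nt. The forward strand has the longer ORF.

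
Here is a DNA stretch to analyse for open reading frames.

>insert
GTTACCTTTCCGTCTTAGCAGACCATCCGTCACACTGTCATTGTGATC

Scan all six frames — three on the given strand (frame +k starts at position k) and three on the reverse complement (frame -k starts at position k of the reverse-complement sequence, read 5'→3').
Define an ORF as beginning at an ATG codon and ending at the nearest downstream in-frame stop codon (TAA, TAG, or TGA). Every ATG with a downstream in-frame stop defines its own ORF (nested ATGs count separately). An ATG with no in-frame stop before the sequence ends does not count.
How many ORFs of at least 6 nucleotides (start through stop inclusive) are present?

2

Reverse complement (5'→3'): GATCACAATGACAGTGTGACGGATGGTCTGCTAAGACGGAAAGGTAAC
Frame +1: GTT ACC TTT CCG TCT TAG CAG ACC ATC CGT CAC ACT GTC ATT GTG ATC — no ATG→stop ORF.
Frame +2: TTA CCT TTC CGT CTT AGC AGA CCA TCC GTC ACA CTG TCA TTG TGA — no ATG→stop ORF.
Frame +3: TAC CTT TCC GTC TTA GCA GAC CAT CCG TCA CAC TGT CAT TGT GAT — no ATG→stop ORF.
Frame -1: GAT CAC AAT GAC AGT GTG ACG GAT GGT CTG CTA AGA CGG AAA GGT AAC — no ATG→stop ORF.
Frame -2: ATC ACA ATG ACA GTG TGA CGG ATG GTC TGC TAA GAC GGA AAG GTA — ATG at 8, stop TGA at 17 → 12 nt; ATG at 23, stop TAA at 32 → 12 nt.
Frame -3: TCA CAA TGA CAG TGT GAC GGA TGG TCT GCT AAG ACG GAA AGG TAA — no ATG→stop ORF.
ORFs ≥ 6 nucleotides: frame -2 8–19 (12 nucleotides), frame -2 23–34 (12 nucleotides). Count = 2.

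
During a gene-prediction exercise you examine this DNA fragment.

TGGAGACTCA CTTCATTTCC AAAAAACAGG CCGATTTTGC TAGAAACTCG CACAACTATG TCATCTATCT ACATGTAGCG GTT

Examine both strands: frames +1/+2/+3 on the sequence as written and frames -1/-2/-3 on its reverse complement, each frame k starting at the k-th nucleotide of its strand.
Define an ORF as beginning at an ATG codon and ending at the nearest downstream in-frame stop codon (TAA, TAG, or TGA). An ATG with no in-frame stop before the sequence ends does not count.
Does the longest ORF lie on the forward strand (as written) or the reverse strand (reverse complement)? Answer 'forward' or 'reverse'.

Reverse complement (5'→3'): AACCGCTACATGTAGATAGATGACATAGTTGTGCGAGTTTCTAGCAAAATCGGCCTGTTTTTTGGAAATGAAGTGAGTCTCCA
Frame +1: TGG AGA CTC ACT TCA TTT CCA AAA AAC AGG CCG ATT TTG CTA GAA ACT CGC ACA ACT ATG TCA TCT ATC TAC ATG TAG CGG — ATG at 58, stop TAG at 76 → 21 nt; ATG at 73, stop TAG at 76 → 6 nt.
Frame +2: GGA GAC TCA CTT CAT TTC CAA AAA ACA GGC CGA TTT TGC TAG AAA CTC GCA CAA CTA TGT CAT CTA TCT ACA TGT AGC GGT — no ATG→stop ORF.
Frame +3: GAG ACT CAC TTC ATT TCC AAA AAA CAG GCC GAT TTT GCT AGA AAC TCG CAC AAC TAT GTC ATC TAT CTA CAT GTA GCG GTT — no ATG→stop ORF.
Frame -1: AAC CGC TAC ATG TAG ATA GAT GAC ATA GTT GTG CGA GTT TCT AGC AAA ATC GGC CTG TTT TTT GGA AAT GAA GTG AGT CTC — ATG at 10, stop TAG at 13 → 6 nt.
Frame -2: ACC GCT ACA TGT AGA TAG ATG ACA TAG TTG TGC GAG TTT CTA GCA AAA TCG GCC TGT TTT TTG GAA ATG AAG TGA GTC TCC — ATG at 20, stop TAG at 26 → 9 nt; ATG at 68, stop TGA at 74 → 9 nt.
Frame -3: CCG CTA CAT GTA GAT AGA TGA CAT AGT TGT GCG AGT TTC TAG CAA AAT CGG CCT GTT TTT TGG AAA TGA AGT GAG TCT CCA — no ATG→stop ORF.
Forward-strand max 21 nt; reverse-strand max 9 nt. The forward strand has the longer ORF.

forward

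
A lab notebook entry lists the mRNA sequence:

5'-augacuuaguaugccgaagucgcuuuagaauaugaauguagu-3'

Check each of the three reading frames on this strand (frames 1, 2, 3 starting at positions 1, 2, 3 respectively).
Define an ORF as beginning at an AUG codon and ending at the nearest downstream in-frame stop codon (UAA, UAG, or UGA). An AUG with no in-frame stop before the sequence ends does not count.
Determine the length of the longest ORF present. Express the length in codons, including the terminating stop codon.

6

Frame 1: AUG ACU UAG UAU GCC GAA GUC GCU UUA GAA UAU GAA UGU AGU — AUG at 1, stop UAG at 7 → 9 nt.
Frame 2: UGA CUU AGU AUG CCG AAG UCG CUU UAG AAU AUG AAU GUA — AUG at 11, stop UAG at 26 → 18 nt.
Frame 3: GAC UUA GUA UGC CGA AGU CGC UUU AGA AUA UGA AUG UAG — AUG at 36, stop UAG at 39 → 6 nt.
Longest: frame 2, positions 11–28, 18 nt = 6 codons = 5 aa. → 6 codons.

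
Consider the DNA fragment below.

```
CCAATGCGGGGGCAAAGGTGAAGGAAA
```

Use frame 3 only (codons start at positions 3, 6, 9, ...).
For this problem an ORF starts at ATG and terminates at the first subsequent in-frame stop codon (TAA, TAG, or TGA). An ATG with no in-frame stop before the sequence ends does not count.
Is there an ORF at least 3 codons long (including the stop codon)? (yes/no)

Frame 3: AAT GCG GGG GCA AAG GTG AAG GAA — no ATG→stop ORF.
Largest ORF found is 0 codons < 3, so no.

no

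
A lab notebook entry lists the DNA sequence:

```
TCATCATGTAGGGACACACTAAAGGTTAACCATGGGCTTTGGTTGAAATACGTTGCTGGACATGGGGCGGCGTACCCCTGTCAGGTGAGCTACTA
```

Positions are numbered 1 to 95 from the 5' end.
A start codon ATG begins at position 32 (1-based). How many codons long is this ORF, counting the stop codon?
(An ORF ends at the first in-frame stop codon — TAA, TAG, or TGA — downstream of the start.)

5

Codons from position 32: ATG (32–34), GGC (35–37), TTT (38–40), GGT (41–43), TGA (44–46).
TGA is the first in-frame stop; that's 5 codons including the stop.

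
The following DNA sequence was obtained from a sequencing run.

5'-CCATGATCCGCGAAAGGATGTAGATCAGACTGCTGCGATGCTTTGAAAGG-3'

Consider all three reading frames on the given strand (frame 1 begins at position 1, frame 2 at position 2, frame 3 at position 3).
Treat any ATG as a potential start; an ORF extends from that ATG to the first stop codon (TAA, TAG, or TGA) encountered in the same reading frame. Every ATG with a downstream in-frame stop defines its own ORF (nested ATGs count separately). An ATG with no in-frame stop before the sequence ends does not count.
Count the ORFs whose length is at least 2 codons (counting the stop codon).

Frame 1: CCA TGA TCC GCG AAA GGA TGT AGA TCA GAC TGC TGC GAT GCT TTG AAA — no ATG→stop ORF.
Frame 2: CAT GAT CCG CGA AAG GAT GTA GAT CAG ACT GCT GCG ATG CTT TGA AAG — ATG at 38, stop TGA at 44 → 9 nt.
Frame 3: ATG ATC CGC GAA AGG ATG TAG ATC AGA CTG CTG CGA TGC TTT GAA AGG — ATG at 3, stop TAG at 21 → 21 nt; ATG at 18, stop TAG at 21 → 6 nt.
ORFs ≥ 2 codons: frame 2 38–46 (3 codons), frame 3 3–23 (7 codons), frame 3 18–23 (2 codons). Count = 3.

3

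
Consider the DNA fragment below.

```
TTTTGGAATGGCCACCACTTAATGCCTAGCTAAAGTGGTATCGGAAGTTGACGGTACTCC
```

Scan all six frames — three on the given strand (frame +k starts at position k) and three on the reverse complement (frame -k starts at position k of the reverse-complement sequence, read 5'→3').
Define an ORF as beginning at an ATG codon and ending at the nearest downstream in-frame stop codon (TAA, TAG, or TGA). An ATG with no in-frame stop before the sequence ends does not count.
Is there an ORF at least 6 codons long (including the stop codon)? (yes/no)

Reverse complement (5'→3'): GGAGTACCGTCAACTTCCGATACCACTTTAGCTAGGCATTAAGTGGTGGCCATTCCAAAA
Frame +1: TTT TGG AAT GGC CAC CAC TTA ATG CCT AGC TAA AGT GGT ATC GGA AGT TGA CGG TAC TCC — ATG at 22, stop TAA at 31 → 12 nt.
Frame +2: TTT GGA ATG GCC ACC ACT TAA TGC CTA GCT AAA GTG GTA TCG GAA GTT GAC GGT ACT — ATG at 8, stop TAA at 20 → 15 nt.
Frame +3: TTG GAA TGG CCA CCA CTT AAT GCC TAG CTA AAG TGG TAT CGG AAG TTG ACG GTA CTC — no ATG→stop ORF.
Frame -1: GGA GTA CCG TCA ACT TCC GAT ACC ACT TTA GCT AGG CAT TAA GTG GTG GCC ATT CCA AAA — no ATG→stop ORF.
Frame -2: GAG TAC CGT CAA CTT CCG ATA CCA CTT TAG CTA GGC ATT AAG TGG TGG CCA TTC CAA — no ATG→stop ORF.
Frame -3: AGT ACC GTC AAC TTC CGA TAC CAC TTT AGC TAG GCA TTA AGT GGT GGC CAT TCC AAA — no ATG→stop ORF.
Largest ORF found is 5 codons < 6, so no.

no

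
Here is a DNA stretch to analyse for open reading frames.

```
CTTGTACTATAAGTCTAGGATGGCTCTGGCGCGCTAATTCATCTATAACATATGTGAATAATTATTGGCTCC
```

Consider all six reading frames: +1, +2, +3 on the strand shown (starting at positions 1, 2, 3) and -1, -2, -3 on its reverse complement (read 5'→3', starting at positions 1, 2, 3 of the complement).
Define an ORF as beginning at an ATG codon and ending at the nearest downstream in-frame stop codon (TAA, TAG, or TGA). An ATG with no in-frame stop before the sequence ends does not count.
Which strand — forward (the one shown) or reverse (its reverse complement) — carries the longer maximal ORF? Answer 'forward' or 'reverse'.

forward

Reverse complement (5'→3'): GGAGCCAATAATTATTCACATATGTTATAGATGAATTAGCGCGCCAGAGCCATCCTAGACTTATAGTACAAG
Frame +1: CTT GTA CTA TAA GTC TAG GAT GGC TCT GGC GCG CTA ATT CAT CTA TAA CAT ATG TGA ATA ATT ATT GGC TCC — ATG at 52, stop TGA at 55 → 6 nt.
Frame +2: TTG TAC TAT AAG TCT AGG ATG GCT CTG GCG CGC TAA TTC ATC TAT AAC ATA TGT GAA TAA TTA TTG GCT — ATG at 20, stop TAA at 35 → 18 nt.
Frame +3: TGT ACT ATA AGT CTA GGA TGG CTC TGG CGC GCT AAT TCA TCT ATA ACA TAT GTG AAT AAT TAT TGG CTC — no ATG→stop ORF.
Frame -1: GGA GCC AAT AAT TAT TCA CAT ATG TTA TAG ATG AAT TAG CGC GCC AGA GCC ATC CTA GAC TTA TAG TAC AAG — ATG at 22, stop TAG at 28 → 9 nt; ATG at 31, stop TAG at 37 → 9 nt.
Frame -2: GAG CCA ATA ATT ATT CAC ATA TGT TAT AGA TGA ATT AGC GCG CCA GAG CCA TCC TAG ACT TAT AGT ACA — no ATG→stop ORF.
Frame -3: AGC CAA TAA TTA TTC ACA TAT GTT ATA GAT GAA TTA GCG CGC CAG AGC CAT CCT AGA CTT ATA GTA CAA — no ATG→stop ORF.
Forward-strand max 18 nt; reverse-strand max 9 nt. The forward strand has the longer ORF.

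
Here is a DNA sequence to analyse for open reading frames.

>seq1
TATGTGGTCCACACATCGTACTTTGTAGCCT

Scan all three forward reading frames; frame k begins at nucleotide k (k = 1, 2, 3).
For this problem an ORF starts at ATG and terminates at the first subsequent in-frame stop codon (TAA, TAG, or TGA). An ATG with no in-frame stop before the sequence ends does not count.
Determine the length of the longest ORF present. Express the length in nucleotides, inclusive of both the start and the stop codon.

Frame 1: TAT GTG GTC CAC ACA TCG TAC TTT GTA GCC — no ATG→stop ORF.
Frame 2: ATG TGG TCC ACA CAT CGT ACT TTG TAG CCT — ATG at 2, stop TAG at 26 → 27 nt.
Frame 3: TGT GGT CCA CAC ATC GTA CTT TGT AGC — no ATG→stop ORF.
Longest: frame 2, positions 2–28, 27 nt = 9 codons = 8 aa. → 27 nucleotides.

27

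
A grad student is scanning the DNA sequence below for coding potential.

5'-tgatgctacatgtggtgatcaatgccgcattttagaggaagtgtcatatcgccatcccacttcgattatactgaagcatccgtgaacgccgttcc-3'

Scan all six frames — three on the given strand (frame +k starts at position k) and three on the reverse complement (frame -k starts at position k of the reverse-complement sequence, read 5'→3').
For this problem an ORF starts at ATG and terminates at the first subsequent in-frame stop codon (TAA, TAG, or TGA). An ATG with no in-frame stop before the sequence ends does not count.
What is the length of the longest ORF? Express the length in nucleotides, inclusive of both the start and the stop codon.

42

Reverse complement (5'→3'): GGAACGGCGTTCACGGATGCTTCAGTATAATCGAAGTGGGATGGCGATATGACACTTCCTCTAAAATGCGGCATTGATCACCACATGTAGCATCA
Frame +1: TGA TGC TAC ATG TGG TGA TCA ATG CCG CAT TTT AGA GGA AGT GTC ATA TCG CCA TCC CAC TTC GAT TAT ACT GAA GCA TCC GTG AAC GCC GTT — ATG at 10, stop TGA at 16 → 9 nt.
Frame +2: GAT GCT ACA TGT GGT GAT CAA TGC CGC ATT TTA GAG GAA GTG TCA TAT CGC CAT CCC ACT TCG ATT ATA CTG AAG CAT CCG TGA ACG CCG TTC — no ATG→stop ORF.
Frame +3: ATG CTA CAT GTG GTG ATC AAT GCC GCA TTT TAG AGG AAG TGT CAT ATC GCC ATC CCA CTT CGA TTA TAC TGA AGC ATC CGT GAA CGC CGT TCC — ATG at 3, stop TAG at 33 → 33 nt.
Frame -1: GGA ACG GCG TTC ACG GAT GCT TCA GTA TAA TCG AAG TGG GAT GGC GAT ATG ACA CTT CCT CTA AAA TGC GGC ATT GAT CAC CAC ATG TAG CAT — ATG at 49, stop TAG at 88 → 42 nt; ATG at 85, stop TAG at 88 → 6 nt.
Frame -2: GAA CGG CGT TCA CGG ATG CTT CAG TAT AAT CGA AGT GGG ATG GCG ATA TGA CAC TTC CTC TAA AAT GCG GCA TTG ATC ACC ACA TGT AGC ATC — ATG at 17, stop TGA at 50 → 36 nt; ATG at 41, stop TGA at 50 → 12 nt.
Frame -3: AAC GGC GTT CAC GGA TGC TTC AGT ATA ATC GAA GTG GGA TGG CGA TAT GAC ACT TCC TCT AAA ATG CGG CAT TGA TCA CCA CAT GTA GCA TCA — ATG at 66, stop TGA at 75 → 12 nt.
Longest: frame -1, positions 49–90, 42 nt = 14 codons = 13 aa. → 42 nucleotides.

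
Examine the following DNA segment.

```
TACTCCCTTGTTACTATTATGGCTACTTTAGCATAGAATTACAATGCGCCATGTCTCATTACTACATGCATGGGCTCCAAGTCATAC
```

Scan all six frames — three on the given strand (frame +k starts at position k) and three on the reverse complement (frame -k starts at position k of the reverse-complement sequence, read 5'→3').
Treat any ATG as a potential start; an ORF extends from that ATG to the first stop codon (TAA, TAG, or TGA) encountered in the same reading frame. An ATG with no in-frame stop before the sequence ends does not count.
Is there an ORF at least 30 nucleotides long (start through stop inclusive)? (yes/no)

yes

Reverse complement (5'→3'): GTATGACTTGGAGCCCATGCATGTAGTAATGAGACATGGCGCATTGTAATTCTATGCTAAAGTAGCCATAATAGTAACAAGGGAGTA
Frame +1: TAC TCC CTT GTT ACT ATT ATG GCT ACT TTA GCA TAG AAT TAC AAT GCG CCA TGT CTC ATT ACT ACA TGC ATG GGC TCC AAG TCA TAC — ATG at 19, stop TAG at 34 → 18 nt.
Frame +2: ACT CCC TTG TTA CTA TTA TGG CTA CTT TAG CAT AGA ATT ACA ATG CGC CAT GTC TCA TTA CTA CAT GCA TGG GCT CCA AGT CAT — no ATG→stop ORF.
Frame +3: CTC CCT TGT TAC TAT TAT GGC TAC TTT AGC ATA GAA TTA CAA TGC GCC ATG TCT CAT TAC TAC ATG CAT GGG CTC CAA GTC ATA — no ATG→stop ORF.
Frame -1: GTA TGA CTT GGA GCC CAT GCA TGT AGT AAT GAG ACA TGG CGC ATT GTA ATT CTA TGC TAA AGT AGC CAT AAT AGT AAC AAG GGA GTA — no ATG→stop ORF.
Frame -2: TAT GAC TTG GAG CCC ATG CAT GTA GTA ATG AGA CAT GGC GCA TTG TAA TTC TAT GCT AAA GTA GCC ATA ATA GTA ACA AGG GAG — ATG at 17, stop TAA at 47 → 33 nt; ATG at 29, stop TAA at 47 → 21 nt.
Frame -3: ATG ACT TGG AGC CCA TGC ATG TAG TAA TGA GAC ATG GCG CAT TGT AAT TCT ATG CTA AAG TAG CCA TAA TAG TAA CAA GGG AGT — ATG at 3, stop TAG at 24 → 24 nt; ATG at 21, stop TAG at 24 → 6 nt; ATG at 36, stop TAG at 63 → 30 nt; ATG at 54, stop TAG at 63 → 12 nt.
Frame -2 has an ORF of 33 nucleotides (positions 17–49) ≥ 30, so yes.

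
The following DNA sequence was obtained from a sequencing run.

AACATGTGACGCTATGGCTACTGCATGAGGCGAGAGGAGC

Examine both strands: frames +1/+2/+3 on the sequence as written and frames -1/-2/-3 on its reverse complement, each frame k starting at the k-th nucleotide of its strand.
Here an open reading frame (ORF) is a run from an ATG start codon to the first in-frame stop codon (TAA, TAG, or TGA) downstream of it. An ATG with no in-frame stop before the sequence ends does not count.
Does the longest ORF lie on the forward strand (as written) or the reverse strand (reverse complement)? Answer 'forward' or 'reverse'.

Reverse complement (5'→3'): GCTCCTCTCGCCTCATGCAGTAGCCATAGCGTCACATGTT
Frame +1: AAC ATG TGA CGC TAT GGC TAC TGC ATG AGG CGA GAG GAG — ATG at 4, stop TGA at 7 → 6 nt.
Frame +2: ACA TGT GAC GCT ATG GCT ACT GCA TGA GGC GAG AGG AGC — ATG at 14, stop TGA at 26 → 15 nt.
Frame +3: CAT GTG ACG CTA TGG CTA CTG CAT GAG GCG AGA GGA — no ATG→stop ORF.
Frame -1: GCT CCT CTC GCC TCA TGC AGT AGC CAT AGC GTC ACA TGT — no ATG→stop ORF.
Frame -2: CTC CTC TCG CCT CAT GCA GTA GCC ATA GCG TCA CAT GTT — no ATG→stop ORF.
Frame -3: TCC TCT CGC CTC ATG CAG TAG CCA TAG CGT CAC ATG — ATG at 15, stop TAG at 21 → 9 nt.
Forward-strand max 15 nt; reverse-strand max 9 nt. The forward strand has the longer ORF.

forward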